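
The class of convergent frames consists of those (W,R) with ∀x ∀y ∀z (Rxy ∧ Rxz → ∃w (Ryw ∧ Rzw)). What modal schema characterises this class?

◇□ψ → □◇ψ

The condition is convergence. The .2 schema ◇□ψ → □◇ψ defines it.
Suppose ◇□ψ→□◇ψ is valid. Take Rxy, Rxz and set V(ψ)={w : Ryw}. Then □ψ at y so ◇□ψ at x, so □◇ψ at x, so ◇ψ at z, giving w with Rzw and Ryw.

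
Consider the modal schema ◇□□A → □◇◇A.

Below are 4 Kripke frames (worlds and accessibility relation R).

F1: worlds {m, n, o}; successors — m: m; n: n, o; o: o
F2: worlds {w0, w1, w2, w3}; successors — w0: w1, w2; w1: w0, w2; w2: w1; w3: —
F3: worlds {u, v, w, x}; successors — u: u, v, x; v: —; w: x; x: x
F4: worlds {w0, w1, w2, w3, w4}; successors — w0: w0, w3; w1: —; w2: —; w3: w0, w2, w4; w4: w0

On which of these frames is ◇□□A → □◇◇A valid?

F1, F2

This is the axiom for a generalized confluence (Geach) condition; its first-order frame correspondent is ∀x ∀y ∀z ((xRy ∧ xRz) → ∃w (yR²w ∧ zR²w)).
F1: satisfies the condition.
F2: satisfies the condition.
F3: fails — uRu, uRv but no t with uR²t and vR²t.
F4: fails — w3Rw0, w3Rw2 but no w with w0R²w and w2R²w.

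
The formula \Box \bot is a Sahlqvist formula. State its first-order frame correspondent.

Emptiness of R

This schema is the Ver axiom.
It corresponds to emptiness of R: \forall x \forall y \neg Rxy.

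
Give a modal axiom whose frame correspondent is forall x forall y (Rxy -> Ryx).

s → □◇s

The condition is symmetry. The B schema s → □◇s defines it.
Suppose s→□◇s is valid. Take Rxy and set V(s)={x}. Then s at x, so □◇s at x, so ◇s at y, so some z with Ryz has s; z=x, i.e. Ryx.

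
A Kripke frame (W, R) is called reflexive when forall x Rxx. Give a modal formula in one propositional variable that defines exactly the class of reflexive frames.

□ψ → ψ

A defining formula is □ψ → ψ (the T axiom).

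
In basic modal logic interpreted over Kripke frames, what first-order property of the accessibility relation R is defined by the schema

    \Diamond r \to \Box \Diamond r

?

Suppose ◇r→□◇r is valid. Take Rxy, Rxz and set V(r)={y}. Then ◇r at x, so □◇r at x, so ◇r at z, so some w with Rzw has r; w=y, i.e. Rzy. By symmetry of the argument, Ryz.

the Euclidean property: \forall x \forall y \forall z (Rxy \wedge Rxz \to Ryz)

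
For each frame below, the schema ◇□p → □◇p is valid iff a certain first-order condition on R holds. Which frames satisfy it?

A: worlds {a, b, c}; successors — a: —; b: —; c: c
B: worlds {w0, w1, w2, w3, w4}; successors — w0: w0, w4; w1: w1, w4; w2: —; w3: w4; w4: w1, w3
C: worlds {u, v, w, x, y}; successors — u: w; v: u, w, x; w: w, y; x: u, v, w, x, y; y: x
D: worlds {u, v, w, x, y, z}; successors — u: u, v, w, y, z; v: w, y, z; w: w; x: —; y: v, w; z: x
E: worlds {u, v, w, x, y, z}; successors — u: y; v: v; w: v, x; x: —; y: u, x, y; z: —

A

The schema corresponds to convergence: ∀x ∀y ∀z (Rxy ∧ Rxz → ∃w (Ryw ∧ Rzw)).
A: satisfies the condition.
B: fails — Rw0w4 and Rw0w0 but w4 and w0 have no common successor.
C: fails — Rww and Rwy but w and y have no common successor.
D: fails — Ruv and Ruz but v and z have no common successor.
E: fails — Rwx and Rwx but x and x have no common successor.
Valid on: A.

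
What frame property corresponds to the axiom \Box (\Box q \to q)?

This is the T□ axiom.
It corresponds to shift-reflexivity: \forall x \forall y (Rxy \to Ryy).

shift-reflexivity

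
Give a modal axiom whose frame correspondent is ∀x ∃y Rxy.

□p → ◇p

This is seriality; the standard corresponding axiom is D: □p → ◇p.
Suppose □p→◇p is valid. At any x set V(p)=W. Then □p at x, so ◇p at x, so x has a successor.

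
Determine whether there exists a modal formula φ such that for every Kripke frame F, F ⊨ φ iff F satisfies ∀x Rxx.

Yes: it is reflexivity, defined by the T schema □r → r.

Yes — defined by □r → r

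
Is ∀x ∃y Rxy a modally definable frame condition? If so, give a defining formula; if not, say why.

Yes, by □p → ◇p

The condition is seriality. A defining modal formula is □p → ◇p.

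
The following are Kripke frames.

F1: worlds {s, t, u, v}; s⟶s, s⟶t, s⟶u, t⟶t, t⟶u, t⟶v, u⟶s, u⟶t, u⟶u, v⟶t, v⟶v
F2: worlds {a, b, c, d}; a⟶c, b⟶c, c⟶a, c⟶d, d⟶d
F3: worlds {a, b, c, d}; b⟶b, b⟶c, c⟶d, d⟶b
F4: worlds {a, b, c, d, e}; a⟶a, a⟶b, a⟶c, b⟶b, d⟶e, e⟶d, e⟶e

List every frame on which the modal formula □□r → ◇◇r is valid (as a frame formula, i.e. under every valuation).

This is the axiom for a generalized confluence (Geach) condition; its first-order frame correspondent is ∀x ∃w (xR²w ∧ xR²w).
F1: ✓.
F2: ✓.
F3: fails — at a but no w with aR²w and aR²w.
F4: fails — at c but no w with cR²w and cR²w.

F1, F2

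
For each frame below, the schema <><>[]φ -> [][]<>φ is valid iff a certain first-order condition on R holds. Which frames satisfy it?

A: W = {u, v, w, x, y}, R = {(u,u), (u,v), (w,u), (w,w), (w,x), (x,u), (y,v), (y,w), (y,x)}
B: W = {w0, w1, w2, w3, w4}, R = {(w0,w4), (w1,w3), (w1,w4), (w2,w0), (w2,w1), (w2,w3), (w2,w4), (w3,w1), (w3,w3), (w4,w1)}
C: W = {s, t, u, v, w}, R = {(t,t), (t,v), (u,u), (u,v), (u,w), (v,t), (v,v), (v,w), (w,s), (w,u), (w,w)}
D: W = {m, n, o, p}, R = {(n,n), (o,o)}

Frame correspondent (Sahlqvist): forall x forall y forall z ((x R^2 y & x R^2 z) -> exists w (yRw & zRw)) — i.e. a generalized confluence (Geach) condition.
A: fails — uR²u, uR²v but no t with uRt and vRt.
B: fails — w2R²w1, w2R²w4 but no w with w1Rw and w4Rw.
C: fails — tR²t, tR²w but no w* with tRw* and wRw*.
D: condition met.

D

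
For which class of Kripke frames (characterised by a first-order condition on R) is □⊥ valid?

emptiness of R

□⊥ is valid iff no world has any successor (otherwise □⊥ fails at any world with one).
Conversely, any frame satisfying ∀x ∀y ¬Rxy validates the schema.
Frame condition: ∀x ∀y ¬Rxy.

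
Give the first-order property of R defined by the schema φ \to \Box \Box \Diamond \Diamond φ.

This is a Sahlqvist (Geach-type) schema ◇^0□^0φ → □^2◇^2φ.
First-order correspondent: \forall x \forall z (x R^2 z \to \exists w (x = w \wedge z R^2 w)).

\forall x \forall z (x R^2 z \to \exists w (x = w \wedge z R^2 w))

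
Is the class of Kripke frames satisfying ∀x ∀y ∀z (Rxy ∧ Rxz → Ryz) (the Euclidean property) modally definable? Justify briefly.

Yes: it is the Euclidean property, defined by the 5 schema ◇p → □◇p.

Yes, by ◇p → □◇p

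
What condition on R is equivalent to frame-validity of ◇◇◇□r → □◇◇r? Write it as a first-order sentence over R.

∀x ∀y ∀z ((xR³y ∧ xRz) → ∃w (yRw ∧ zR²w))

This is a Sahlqvist (Geach-type) schema ◇^3□^1r → □^1◇^2r.
First-order correspondent: ∀x ∀y ∀z ((xR³y ∧ xRz) → ∃w (yRw ∧ zR²w)).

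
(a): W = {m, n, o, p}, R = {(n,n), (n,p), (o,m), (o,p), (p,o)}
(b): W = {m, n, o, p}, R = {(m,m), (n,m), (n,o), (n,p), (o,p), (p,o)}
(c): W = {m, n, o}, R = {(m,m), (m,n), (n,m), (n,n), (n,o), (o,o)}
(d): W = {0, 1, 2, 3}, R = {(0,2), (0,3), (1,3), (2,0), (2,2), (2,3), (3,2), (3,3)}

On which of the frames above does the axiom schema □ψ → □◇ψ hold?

Frame correspondent (Sahlqvist): ∀x ∀z (xRz → ∃w (xRw ∧ zRw)) — i.e. a generalized confluence (Geach) condition.
(a): fails — nRp but no w with nRw and pRw.
(b): fails — oRp but no w with oRw and pRw.
(c): satisfies the condition.
(d): satisfies the condition.
Valid on: (c), (d).

(c), (d)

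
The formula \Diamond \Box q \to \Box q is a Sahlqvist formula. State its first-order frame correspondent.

This schema is equivalent to the 5 axiom ◇q → □◇q.
Its frame correspondent is the Euclidean property — \forall x \forall y \forall z (Rxy \wedge Rxz \to Ryz).

the Euclidean property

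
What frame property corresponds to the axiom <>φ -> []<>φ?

Suppose ◇φ→□◇φ is valid. Take Rxy, Rxz and set V(φ)={y}. Then ◇φ at x, so □◇φ at x, so ◇φ at z, so some w with Rzw has φ; w=y, i.e. Rzy. By symmetry of the argument, Ryz.
The converse is a direct semantic check.
So the correspondent is the Euclidean property.

the Euclidean property: forall x forall y forall z (Rxy & Rxz -> Ryz)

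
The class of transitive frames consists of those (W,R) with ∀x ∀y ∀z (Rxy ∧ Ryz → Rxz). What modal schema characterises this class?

□p → □□p

A defining formula is □p → □□p (the 4 axiom).
Suppose □p→□□p is valid. Take Rxy, Ryz and set V(p)={w : Rxw}. Then □p at x, so □□p at x, so □p at y, so p at z, i.e. Rxz.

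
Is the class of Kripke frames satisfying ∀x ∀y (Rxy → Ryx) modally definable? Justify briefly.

Definable; p → □◇p defines it

Yes: it is symmetry, defined by the B schema p → □◇p.
Suppose p→□◇p is valid. Take Rxy and set V(p)={x}. Then p at x, so □◇p at x, so ◇p at y, so some z with Ryz has p; z=x, i.e. Ryx.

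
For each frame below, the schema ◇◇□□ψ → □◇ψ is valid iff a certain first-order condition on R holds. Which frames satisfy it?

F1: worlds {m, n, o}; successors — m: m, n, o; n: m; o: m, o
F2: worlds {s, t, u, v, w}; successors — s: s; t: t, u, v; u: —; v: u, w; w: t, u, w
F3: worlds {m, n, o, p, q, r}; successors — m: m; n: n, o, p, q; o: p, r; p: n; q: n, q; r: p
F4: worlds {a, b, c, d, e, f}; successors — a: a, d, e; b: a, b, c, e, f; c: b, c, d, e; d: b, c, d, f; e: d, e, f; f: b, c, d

F1, F4

This is the axiom for a generalized confluence (Geach) condition; its first-order frame correspondent is ∀x ∀y ∀z ((xR²y ∧ xRz) → ∃w (yR²w ∧ zRw)).
F1: condition met.
F2: fails — tR²t, tRu but no w* with tR²w* and uRw*.
F3: fails — nR²r, nRo but no w with rR²w and oRw.
F4: condition met.
Valid on: F1, F4.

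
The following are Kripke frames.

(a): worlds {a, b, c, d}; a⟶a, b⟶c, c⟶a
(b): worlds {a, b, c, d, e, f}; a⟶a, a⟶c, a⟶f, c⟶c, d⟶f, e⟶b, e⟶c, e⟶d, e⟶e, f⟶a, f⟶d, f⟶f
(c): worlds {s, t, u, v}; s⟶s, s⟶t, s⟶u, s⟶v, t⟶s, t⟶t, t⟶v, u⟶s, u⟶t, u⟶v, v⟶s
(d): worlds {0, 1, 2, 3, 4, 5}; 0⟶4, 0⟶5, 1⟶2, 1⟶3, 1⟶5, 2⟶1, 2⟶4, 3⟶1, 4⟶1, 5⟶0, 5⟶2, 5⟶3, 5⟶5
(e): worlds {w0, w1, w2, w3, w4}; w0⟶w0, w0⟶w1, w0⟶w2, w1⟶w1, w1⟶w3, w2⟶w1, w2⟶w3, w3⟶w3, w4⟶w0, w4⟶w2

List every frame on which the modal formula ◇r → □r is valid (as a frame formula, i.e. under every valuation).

The schema corresponds to partial functionality: ∀x ∀y ∀z (Rxy ∧ Rxz → y = z).
(a): holds.
(b): fails — a sees both a and c.
(c): fails — s sees both s and t.
(d): fails — 0 sees both 4 and 5.
(e): fails — w0 sees both w0 and w1.
Valid on: (a).

(a)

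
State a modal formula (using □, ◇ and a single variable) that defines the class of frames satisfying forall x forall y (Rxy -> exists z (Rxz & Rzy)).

This is density; the standard corresponding axiom is C4: □□ψ → □ψ.

□□ψ → □ψ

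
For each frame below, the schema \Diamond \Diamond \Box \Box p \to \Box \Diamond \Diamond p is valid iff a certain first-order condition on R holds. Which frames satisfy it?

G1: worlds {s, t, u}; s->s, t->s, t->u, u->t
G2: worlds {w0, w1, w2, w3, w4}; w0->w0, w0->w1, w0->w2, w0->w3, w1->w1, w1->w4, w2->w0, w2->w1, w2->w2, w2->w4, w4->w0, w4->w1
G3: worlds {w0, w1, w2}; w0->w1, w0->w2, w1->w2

This is the axiom for a generalized confluence (Geach) condition; its first-order frame correspondent is \forall x \forall y \forall z ((x R^2 y \wedge xRz) \to \exists w (y R^2 w \wedge z R^2 w)).
G1: satisfies the condition.
G2: fails — w0R²w0, w0Rw3 but no w with w0R²w and w3R²w.
G3: fails — w0R²w2, w0Rw1 but no w with w2R²w and w1R²w.
Valid on: G1.

G1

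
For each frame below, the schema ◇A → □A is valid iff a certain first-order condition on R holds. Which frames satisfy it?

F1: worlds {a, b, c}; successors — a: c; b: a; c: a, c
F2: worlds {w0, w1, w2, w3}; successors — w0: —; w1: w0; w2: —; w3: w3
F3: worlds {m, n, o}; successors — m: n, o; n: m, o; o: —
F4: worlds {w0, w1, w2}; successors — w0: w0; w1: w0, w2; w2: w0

This is the axiom for partial functionality; its first-order frame correspondent is ∀x ∀y ∀z (Rxy ∧ Rxz → y = z).
F1: fails — c sees both a and c.
F2: ✓.
F3: fails — m sees both n and o.
F4: fails — w1 sees both w0 and w2.

F2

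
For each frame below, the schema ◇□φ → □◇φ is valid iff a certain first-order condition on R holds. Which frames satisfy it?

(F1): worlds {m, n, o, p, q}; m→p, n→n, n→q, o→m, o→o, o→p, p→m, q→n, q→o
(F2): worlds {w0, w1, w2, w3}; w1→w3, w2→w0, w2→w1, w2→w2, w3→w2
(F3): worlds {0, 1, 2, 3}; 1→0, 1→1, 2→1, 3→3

none

This is the axiom for convergence; its first-order frame correspondent is ∀x ∀y ∀z (Rxy ∧ Rxz → ∃w (Ryw ∧ Rzw)).
(F1): fails — Rom and Rop but m and p have no common successor.
(F2): fails — Rw2w2 and Rw2w1 but w2 and w1 have no common successor.
(F3): fails — R10 and R10 but 0 and 0 have no common successor.
Valid on no frame.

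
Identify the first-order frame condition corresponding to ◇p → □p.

partial functionality: ∀x ∀y ∀z (Rxy ∧ Rxz → y = z)

Suppose ◇p→□p is valid. Take Rxy, Rxz and set V(p)={y}. Then ◇p at x, so □p at x, so p at z, i.e. z=y.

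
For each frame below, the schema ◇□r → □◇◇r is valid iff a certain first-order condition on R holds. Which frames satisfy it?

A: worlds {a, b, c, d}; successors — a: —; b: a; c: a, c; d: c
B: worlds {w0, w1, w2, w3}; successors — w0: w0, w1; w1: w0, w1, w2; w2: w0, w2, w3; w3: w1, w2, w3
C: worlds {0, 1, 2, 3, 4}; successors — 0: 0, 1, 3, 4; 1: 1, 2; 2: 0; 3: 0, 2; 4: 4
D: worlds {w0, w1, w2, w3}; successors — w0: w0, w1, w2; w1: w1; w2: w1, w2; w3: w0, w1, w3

This is the axiom for a generalized confluence (Geach) condition; its first-order frame correspondent is ∀x ∀y ∀z ((xRy ∧ xRz) → ∃w (yRw ∧ zR²w)).
A: fails — bRa, bRa but no w with aRw and aR²w.
B: satisfies the condition.
C: fails — 0R1, 0R4 but no w with 1Rw and 4R²w.
D: satisfies the condition.

B, D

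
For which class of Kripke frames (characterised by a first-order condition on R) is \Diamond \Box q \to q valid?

This is frame-equivalent to q → □◇q (substitute ¬q for q and contrapose).
Suppose q→□◇q is valid. Take Rxy and set V(q)={x}. Then q at x, so □◇q at x, so ◇q at y, so some z with Ryz has q; z=x, i.e. Ryx.

Symmetry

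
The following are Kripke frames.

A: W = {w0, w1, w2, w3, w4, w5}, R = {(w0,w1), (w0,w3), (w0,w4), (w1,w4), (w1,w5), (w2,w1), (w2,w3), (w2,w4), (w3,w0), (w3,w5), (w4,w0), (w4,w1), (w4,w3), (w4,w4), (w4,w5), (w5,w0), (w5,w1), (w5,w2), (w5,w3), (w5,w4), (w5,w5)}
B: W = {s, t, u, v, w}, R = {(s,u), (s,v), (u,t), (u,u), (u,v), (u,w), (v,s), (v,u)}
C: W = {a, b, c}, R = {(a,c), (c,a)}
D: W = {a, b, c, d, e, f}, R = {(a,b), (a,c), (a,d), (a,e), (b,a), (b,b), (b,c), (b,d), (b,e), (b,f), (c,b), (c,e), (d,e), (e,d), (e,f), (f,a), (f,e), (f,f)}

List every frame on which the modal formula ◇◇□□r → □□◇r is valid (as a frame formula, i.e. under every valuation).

This is the axiom for a generalized confluence (Geach) condition; its first-order frame correspondent is ∀x ∀y ∀z ((xR²y ∧ xR²z) → ∃w (yR²w ∧ zRw)).
A: satisfies the condition.
B: fails — sR²s, sR²t but no w* with sR²w* and tRw*.
C: fails — aR²a, aR²a but no w with aR²w and aRw.
D: fails — aR²d, aR²c but no w with dR²w and cRw.

A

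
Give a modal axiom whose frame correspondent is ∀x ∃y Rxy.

□p → ◇p

The condition is seriality. The D schema □p → ◇p defines it.
Suppose □p→◇p is valid. At any x set V(p)=W. Then □p at x, so ◇p at x, so x has a successor.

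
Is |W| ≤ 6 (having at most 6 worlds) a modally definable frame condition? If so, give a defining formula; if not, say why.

Any modally definable frame class is closed under disjoint unions.
Any modal formula valid on each of 7 disjoint one-world frames is valid on their disjoint union (validity is preserved under disjoint unions). Each one-world frame has |W|=1≤6, but the union has |W|=7.
So no modal formula (or set of formulas) defines exactly the |W|≤6 frames.

No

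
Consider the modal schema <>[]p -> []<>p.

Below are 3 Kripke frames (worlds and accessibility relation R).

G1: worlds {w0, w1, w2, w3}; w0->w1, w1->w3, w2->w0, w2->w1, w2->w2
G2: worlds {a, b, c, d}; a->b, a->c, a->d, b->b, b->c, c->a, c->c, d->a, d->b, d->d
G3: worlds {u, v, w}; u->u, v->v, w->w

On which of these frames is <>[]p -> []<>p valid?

Frame correspondent (Sahlqvist): forall x forall y forall z (Rxy & Rxz -> exists w (Ryw & Rzw)) — i.e. convergence.
G1: fails — Rw1w3 and Rw1w3 but w3 and w3 have no common successor.
G2: satisfies the condition.
G3: satisfies the condition.
Valid on: G2, G3.

G2, G3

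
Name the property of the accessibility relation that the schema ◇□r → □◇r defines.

Suppose ◇□r→□◇r is valid. Take Rxy, Rxz and set V(r)={w : Ryw}. Then □r at y so ◇□r at x, so □◇r at x, so ◇r at z, giving w with Rzw and Ryw.

convergence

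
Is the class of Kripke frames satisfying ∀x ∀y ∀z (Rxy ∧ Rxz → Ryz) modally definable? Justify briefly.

Definable; ◇p → □◇p defines it

The condition is the Euclidean property. A defining modal formula is ◇p → □◇p.
Suppose ◇p→□◇p is valid. Take Rxy, Rxz and set V(p)={y}. Then ◇p at x, so □◇p at x, so ◇p at z, so some w with Rzw has p; w=y, i.e. Rzy. By symmetry of the argument, Ryz.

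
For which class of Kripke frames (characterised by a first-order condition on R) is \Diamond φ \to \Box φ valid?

Suppose ◇φ→□φ is valid. Take Rxy, Rxz and set V(φ)={y}. Then ◇φ at x, so □φ at x, so φ at z, i.e. z=y.

partial functionality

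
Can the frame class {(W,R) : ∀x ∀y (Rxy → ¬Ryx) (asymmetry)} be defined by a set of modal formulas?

Modal frame validity is preserved under surjective bounded morphisms.
The 3-cycle (worlds a,b,c with a→b→c→a) is asymmetric. Mapping every world to a single reflexive point • is a surjective bounded morphism, and the reflexive point is not asymmetric (R•• but asymmetry requires ¬R••).
Hence asymmetry is not modally definable.

No — not modally definable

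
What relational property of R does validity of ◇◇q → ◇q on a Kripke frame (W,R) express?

transitivity

This is frame-equivalent to □q → □□q (substitute ¬q for q and contrapose).
Suppose □q→□□q is valid. Take Rxy, Ryz and set V(q)={w : Rxw}. Then □q at x, so □□q at x, so □q at y, so q at z, i.e. Rxz.
Conversely, any frame satisfying ∀x ∀y ∀z (Rxy ∧ Ryz → Rxz) validates the schema.
Frame condition: ∀x ∀y ∀z (Rxy ∧ Ryz → Rxz).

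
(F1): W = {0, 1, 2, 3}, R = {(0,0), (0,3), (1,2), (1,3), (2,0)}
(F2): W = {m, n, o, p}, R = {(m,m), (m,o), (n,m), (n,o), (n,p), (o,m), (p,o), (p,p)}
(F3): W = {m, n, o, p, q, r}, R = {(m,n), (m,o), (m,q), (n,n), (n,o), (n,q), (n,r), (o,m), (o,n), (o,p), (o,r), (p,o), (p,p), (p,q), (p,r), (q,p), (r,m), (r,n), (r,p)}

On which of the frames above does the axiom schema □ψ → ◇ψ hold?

This is the axiom for seriality; its first-order frame correspondent is ∀x ∃y Rxy.
(F1): fails — world 3 has no successor.
(F2): satisfies the condition.
(F3): satisfies the condition.

(F2), (F3)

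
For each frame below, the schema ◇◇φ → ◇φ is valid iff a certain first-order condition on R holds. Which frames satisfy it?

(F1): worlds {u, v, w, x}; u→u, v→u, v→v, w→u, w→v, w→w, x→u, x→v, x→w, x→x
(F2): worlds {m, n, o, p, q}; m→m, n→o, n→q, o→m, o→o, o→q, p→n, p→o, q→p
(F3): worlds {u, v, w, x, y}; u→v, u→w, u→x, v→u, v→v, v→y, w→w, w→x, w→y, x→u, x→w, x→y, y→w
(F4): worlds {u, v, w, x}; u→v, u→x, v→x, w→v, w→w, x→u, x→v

Frame correspondent (Sahlqvist): ∀x ∀y ∀z (Rxy ∧ Ryz → Rxz) — i.e. transitivity.
(F1): condition met.
(F2): fails — Rpn and Rnq but not Rpq.
(F3): fails — Ruv and Rvu but not Ruu.
(F4): fails — Rvx and Rxu but not Rvu.

(F1)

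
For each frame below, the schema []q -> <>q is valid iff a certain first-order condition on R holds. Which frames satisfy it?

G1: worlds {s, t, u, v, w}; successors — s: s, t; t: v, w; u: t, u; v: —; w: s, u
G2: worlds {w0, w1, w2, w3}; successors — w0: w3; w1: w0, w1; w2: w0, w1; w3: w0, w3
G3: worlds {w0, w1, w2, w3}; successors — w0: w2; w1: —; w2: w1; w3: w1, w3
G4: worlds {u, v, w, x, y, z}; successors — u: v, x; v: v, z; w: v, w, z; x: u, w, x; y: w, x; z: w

G2, G4

The schema corresponds to seriality: forall x exists y Rxy.
G1: fails — world v has no successor.
G2: holds.
G3: fails — world w1 has no successor.
G4: holds.
Valid on: G2, G4.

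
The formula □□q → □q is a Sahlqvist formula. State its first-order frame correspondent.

Suppose □□q→□q is valid. Take Rxy and set V(q)={w : xR²w}. Then □□q at x, so □q at x, so q at y, i.e. ∃z(Rxz∧Rzy).

density: ∀x ∀y (Rxy → ∃z (Rxz ∧ Rzy))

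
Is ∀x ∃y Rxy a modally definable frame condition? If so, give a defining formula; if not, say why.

Yes, by □r → ◇r

This is a Sahlqvist condition; the D axiom □r → ◇r defines it.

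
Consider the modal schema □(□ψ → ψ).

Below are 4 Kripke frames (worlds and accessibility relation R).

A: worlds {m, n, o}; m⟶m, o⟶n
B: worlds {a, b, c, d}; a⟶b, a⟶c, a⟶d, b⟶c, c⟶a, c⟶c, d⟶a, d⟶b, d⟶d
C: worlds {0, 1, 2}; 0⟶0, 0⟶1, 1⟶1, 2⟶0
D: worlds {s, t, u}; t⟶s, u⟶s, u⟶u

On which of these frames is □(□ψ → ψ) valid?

Frame correspondent (Sahlqvist): ∀x ∀y (Rxy → Ryy) — i.e. shift-reflexivity.
A: fails — Ron but not Rnn.
B: fails — Rab but not Rbb.
C: holds.
D: fails — Rus but not Rss.

C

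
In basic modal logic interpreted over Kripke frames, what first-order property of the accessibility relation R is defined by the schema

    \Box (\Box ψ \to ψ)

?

shift-reflexivity: \forall x \forall y (Rxy \to Ryy)

This is the T□ axiom.
Its frame correspondent is shift-reflexivity — \forall x \forall y (Rxy \to Ryy).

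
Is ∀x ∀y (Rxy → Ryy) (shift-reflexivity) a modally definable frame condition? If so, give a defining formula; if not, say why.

Yes — defined by □(□q → q)

The condition is shift-reflexivity. A defining modal formula is □(□q → q).
Suppose □(□q→q) is valid. Take Rxy and set V(q)={w : Ryw}. Then at y, □q holds; since □(□q→q) at x, □q→q at y, so q at y, i.e. Ryy.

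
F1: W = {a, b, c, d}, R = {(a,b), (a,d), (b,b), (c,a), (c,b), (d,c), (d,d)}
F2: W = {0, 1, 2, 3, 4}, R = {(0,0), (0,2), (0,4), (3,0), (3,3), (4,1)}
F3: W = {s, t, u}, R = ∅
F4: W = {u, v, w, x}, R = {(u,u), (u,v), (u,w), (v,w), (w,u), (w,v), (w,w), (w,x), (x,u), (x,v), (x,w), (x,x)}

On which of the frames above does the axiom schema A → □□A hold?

F3

This is the axiom for a generalized confluence (Geach) condition; its first-order frame correspondent is ∀x ∀z (xR²z → ∃w (x = w ∧ z = w)).
F1: fails — aR²b but a ≠ b.
F2: fails — 0R²1 but 0 ≠ 1.
F3: condition met.
F4: fails — uR²v but u ≠ v.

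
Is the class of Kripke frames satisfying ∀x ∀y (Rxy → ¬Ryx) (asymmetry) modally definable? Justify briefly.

Any modally definable frame class is closed under surjective bounded morphisms.
The 4-cycle (worlds a,b,c,d with a→b→c→d→a) is asymmetric. Mapping every world to a single reflexive point • is a surjective bounded morphism, and the reflexive point is not asymmetric (R•• but asymmetry requires ¬R••).
So the class is not modally definable.

No — not modally definable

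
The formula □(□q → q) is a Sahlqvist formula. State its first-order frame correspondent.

shift-reflexivity

Suppose □(□q→q) is valid. Take Rxy and set V(q)={w : Ryw}. Then at y, □q holds; since □(□q→q) at x, □q→q at y, so q at y, i.e. Ryy.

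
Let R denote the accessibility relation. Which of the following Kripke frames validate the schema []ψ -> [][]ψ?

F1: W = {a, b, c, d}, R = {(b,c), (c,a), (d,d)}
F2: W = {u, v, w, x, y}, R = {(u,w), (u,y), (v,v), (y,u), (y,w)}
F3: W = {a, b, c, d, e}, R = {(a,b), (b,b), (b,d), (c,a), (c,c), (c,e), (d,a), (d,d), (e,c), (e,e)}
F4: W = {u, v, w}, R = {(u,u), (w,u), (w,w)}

The schema corresponds to transitivity: forall x forall y forall z (Rxy & Ryz -> Rxz).
F1: fails — Rbc and Rca but not Rba.
F2: fails — Ruy and Ryu but not Ruu.
F3: fails — Rab and Rbd but not Rad.
F4: satisfies the condition.

F4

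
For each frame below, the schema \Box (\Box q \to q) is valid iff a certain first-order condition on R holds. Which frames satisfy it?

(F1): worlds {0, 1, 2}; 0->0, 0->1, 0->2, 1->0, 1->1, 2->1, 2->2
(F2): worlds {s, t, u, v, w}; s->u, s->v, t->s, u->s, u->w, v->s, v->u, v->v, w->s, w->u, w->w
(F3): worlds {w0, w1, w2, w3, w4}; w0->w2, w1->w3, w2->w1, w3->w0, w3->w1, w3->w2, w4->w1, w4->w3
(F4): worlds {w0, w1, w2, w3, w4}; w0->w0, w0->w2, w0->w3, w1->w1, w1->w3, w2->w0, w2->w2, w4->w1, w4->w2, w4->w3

(F1)

This is the axiom for shift-reflexivity; its first-order frame correspondent is \forall x \forall y (Rxy \to Ryy).
(F1): ✓.
(F2): fails — Rwu but not Ruu.
(F3): fails — Rw3w1 but not Rw1w1.
(F4): fails — Rw1w3 but not Rw3w3.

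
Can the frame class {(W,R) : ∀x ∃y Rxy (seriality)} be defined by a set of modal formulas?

Yes: it is seriality, defined by the D schema □r → ◇r.
Suppose □r→◇r is valid. At any x set V(r)=W. Then □r at x, so ◇r at x, so x has a successor.

Definable; □r → ◇r defines it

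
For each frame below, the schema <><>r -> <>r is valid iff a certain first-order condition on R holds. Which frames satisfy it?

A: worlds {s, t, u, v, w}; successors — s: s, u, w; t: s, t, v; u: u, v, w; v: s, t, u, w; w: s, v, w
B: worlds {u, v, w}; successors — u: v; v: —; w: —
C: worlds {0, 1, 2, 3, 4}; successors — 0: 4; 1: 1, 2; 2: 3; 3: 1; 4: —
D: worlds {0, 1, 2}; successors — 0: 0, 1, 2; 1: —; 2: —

The schema corresponds to transitivity: forall x forall y forall z (Rxy & Ryz -> Rxz).
A: fails — Ruv and Rvt but not Rut.
B: satisfies the condition.
C: fails — R31 and R12 but not R32.
D: satisfies the condition.
Valid on: B, D.

B, D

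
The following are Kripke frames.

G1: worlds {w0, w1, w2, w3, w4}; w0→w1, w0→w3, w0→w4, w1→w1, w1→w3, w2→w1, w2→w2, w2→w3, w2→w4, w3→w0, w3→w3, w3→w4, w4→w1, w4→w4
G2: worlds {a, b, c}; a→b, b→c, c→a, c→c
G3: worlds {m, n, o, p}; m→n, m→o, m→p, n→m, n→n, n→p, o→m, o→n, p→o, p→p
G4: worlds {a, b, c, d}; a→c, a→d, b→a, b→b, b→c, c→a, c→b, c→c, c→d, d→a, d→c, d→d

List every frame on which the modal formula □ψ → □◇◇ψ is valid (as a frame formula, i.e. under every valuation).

G1, G3, G4

This is the axiom for a generalized confluence (Geach) condition; its first-order frame correspondent is ∀x ∀z (xRz → ∃w (xRw ∧ zR²w)).
G1: satisfies the condition.
G2: fails — aRb but no w with aRw and bR²w.
G3: satisfies the condition.
G4: satisfies the condition.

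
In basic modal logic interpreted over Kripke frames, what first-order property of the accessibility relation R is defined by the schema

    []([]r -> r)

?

Shift-reflexivity

Suppose □(□r→r) is valid. Take Rxy and set V(r)={w : Ryw}. Then at y, □r holds; since □(□r→r) at x, □r→r at y, so r at y, i.e. Ryy.
The converse is a direct semantic check.
Frame condition: forall x forall y (Rxy -> Ryy).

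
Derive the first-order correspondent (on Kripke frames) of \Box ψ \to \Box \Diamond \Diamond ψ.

\forall x \forall z (xRz \to \exists w (xRw \wedge z R^2 w))

This is a Sahlqvist (Geach-type) schema ◇^0□^1ψ → □^1◇^2ψ.
Minimal-valuation argument: fix x; take any y with xR^0y and any z with xR^1z. Set V(ψ) to the set of worlds R-reachable from y in exactly 1 step. Then □^1ψ holds at y, so the antecedent holds at x; validity forces ◇^2ψ at z, giving a w with zR^2w and yR^1w.
First-order correspondent: \forall x \forall z (xRz \to \exists w (xRw \wedge z R^2 w)).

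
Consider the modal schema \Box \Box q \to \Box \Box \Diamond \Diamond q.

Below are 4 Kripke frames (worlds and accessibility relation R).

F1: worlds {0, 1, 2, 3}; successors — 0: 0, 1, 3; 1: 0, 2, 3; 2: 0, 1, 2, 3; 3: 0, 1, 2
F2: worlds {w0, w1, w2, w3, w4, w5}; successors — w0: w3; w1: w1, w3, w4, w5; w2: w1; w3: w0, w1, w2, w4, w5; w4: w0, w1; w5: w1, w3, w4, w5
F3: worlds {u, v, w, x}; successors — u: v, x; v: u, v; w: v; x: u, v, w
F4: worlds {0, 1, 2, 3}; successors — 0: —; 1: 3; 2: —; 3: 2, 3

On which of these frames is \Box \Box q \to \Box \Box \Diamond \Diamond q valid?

This is the axiom for a generalized confluence (Geach) condition; its first-order frame correspondent is \forall x \forall z (x R^2 z \to \exists w (x R^2 w \wedge z R^2 w)).
F1: holds.
F2: holds.
F3: holds.
F4: fails — 1R²2 but no w with 1R²w and 2R²w.

F1, F2, F3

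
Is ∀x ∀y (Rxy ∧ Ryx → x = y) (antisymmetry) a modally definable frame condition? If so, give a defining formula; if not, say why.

Any modally definable frame class is closed under surjective bounded morphisms.
The 6-cycle (worlds s,t,u,v,w,x with s→t→u→v→w→x→s) is antisymmetric. Sending even-indexed worlds to s and odd-indexed worlds to t is a surjective bounded morphism onto the two-world frame with s↔t, which is not antisymmetric.
So no modal formula (or set of formulas) defines exactly the antisymmetric frames.

No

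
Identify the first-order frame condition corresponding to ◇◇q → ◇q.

transitivity: ∀x ∀y ∀z (Rxy ∧ Ryz → Rxz)

This is a form of the 4 axiom.
It corresponds to transitivity: ∀x ∀y ∀z (Rxy ∧ Ryz → Rxz).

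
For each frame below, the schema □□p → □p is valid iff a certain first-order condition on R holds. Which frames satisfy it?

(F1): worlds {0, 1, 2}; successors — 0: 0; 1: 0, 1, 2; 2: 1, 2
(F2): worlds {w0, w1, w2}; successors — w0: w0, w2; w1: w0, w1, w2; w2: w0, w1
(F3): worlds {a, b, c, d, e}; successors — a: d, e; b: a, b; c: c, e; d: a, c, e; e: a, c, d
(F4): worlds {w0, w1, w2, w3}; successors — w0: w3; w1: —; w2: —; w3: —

(F1), (F2), (F3)

Frame correspondent (Sahlqvist): ∀x ∀y (Rxy → ∃z (Rxz ∧ Rzy)) — i.e. density.
(F1): ✓.
(F2): ✓.
(F3): ✓.
(F4): fails — Rw0w3 but no z with Rw0z and Rzw3.
Valid on: (F1), (F2), (F3).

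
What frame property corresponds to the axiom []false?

emptiness of R

□⊥ is valid iff no world has any successor (otherwise □⊥ fails at any world with one).
Conversely, on a frame with emptiness of R the schema holds at every world under every valuation.
Frame condition: forall x forall y ~Rxy.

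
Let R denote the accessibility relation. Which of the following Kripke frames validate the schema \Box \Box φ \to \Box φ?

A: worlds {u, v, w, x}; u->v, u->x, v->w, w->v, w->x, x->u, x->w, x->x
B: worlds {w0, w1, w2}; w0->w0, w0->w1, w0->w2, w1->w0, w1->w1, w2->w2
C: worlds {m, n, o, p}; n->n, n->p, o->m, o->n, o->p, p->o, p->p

B

This is the axiom for density; its first-order frame correspondent is \forall x \forall y (Rxy \to \exists z (Rxz \wedge Rzy)).
A: fails — Ruv but no z with Ruz and Rzv.
B: satisfies the condition.
C: fails — Rom but no z with Roz and Rzm.
Valid on: B.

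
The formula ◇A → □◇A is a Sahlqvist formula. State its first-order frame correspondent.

Suppose ◇A→□◇A is valid. Take Rxy, Rxz and set V(A)={y}. Then ◇A at x, so □◇A at x, so ◇A at z, so some w with Rzw has A; w=y, i.e. Rzy. By symmetry of the argument, Ryz.

The Euclidean property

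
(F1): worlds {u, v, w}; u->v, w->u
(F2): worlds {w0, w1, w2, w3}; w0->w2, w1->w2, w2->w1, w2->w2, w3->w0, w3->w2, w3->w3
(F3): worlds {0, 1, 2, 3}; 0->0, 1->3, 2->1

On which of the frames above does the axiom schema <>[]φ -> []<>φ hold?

(F2)

The schema corresponds to convergence: forall x forall y forall z (Rxy & Rxz -> exists w (Ryw & Rzw)).
(F1): fails — Ruv and Ruv but v and v have no common successor.
(F2): ✓.
(F3): fails — R13 and R13 but 3 and 3 have no common successor.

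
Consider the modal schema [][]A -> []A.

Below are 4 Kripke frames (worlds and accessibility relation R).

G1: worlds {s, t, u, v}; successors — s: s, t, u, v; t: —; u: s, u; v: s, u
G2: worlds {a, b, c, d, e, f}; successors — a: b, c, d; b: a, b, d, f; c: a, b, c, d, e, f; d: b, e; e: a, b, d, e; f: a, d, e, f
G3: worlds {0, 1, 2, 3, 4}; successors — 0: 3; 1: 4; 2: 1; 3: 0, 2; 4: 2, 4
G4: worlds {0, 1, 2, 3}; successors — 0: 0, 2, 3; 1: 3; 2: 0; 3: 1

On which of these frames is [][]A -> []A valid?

The schema corresponds to density: forall x forall y (Rxy -> exists z (Rxz & Rzy)).
G1: ✓.
G2: ✓.
G3: fails — R32 but no z with R3z and Rz2.
G4: fails — R31 but no z with R3z and Rz1.

G1, G2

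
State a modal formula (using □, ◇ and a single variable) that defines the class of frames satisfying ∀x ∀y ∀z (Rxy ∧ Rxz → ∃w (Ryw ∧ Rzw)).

This is convergence; the standard corresponding axiom is .2: ◇□q → □◇q.
Suppose ◇□q→□◇q is valid. Take Rxy, Rxz and set V(q)={w : Ryw}. Then □q at y so ◇□q at x, so □◇q at x, so ◇q at z, giving w with Rzw and Ryw.

◇□q → □◇q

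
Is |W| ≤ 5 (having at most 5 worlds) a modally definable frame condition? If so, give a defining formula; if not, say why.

If a class were modally definable it would be closed under disjoint unions (Goldblatt–Thomason).
Any modal formula valid on each of 6 disjoint one-world frames is valid on their disjoint union (validity is preserved under disjoint unions). Each one-world frame has |W|=1≤5, but the union has |W|=6.
So no modal formula (or set of formulas) defines exactly the |W|≤5 frames.

Not modally definable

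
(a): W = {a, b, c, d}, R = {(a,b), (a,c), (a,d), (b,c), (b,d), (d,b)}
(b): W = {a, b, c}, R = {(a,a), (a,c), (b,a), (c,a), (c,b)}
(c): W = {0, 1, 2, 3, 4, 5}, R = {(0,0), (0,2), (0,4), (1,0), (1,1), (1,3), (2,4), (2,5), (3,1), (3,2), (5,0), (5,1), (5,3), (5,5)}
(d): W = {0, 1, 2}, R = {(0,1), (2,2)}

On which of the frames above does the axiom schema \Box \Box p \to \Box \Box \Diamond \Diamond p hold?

(b), (d)

This is the axiom for a generalized confluence (Geach) condition; its first-order frame correspondent is \forall x \forall z (x R^2 z \to \exists w (x R^2 w \wedge z R^2 w)).
(a): fails — aR²c but no w with aR²w and cR²w.
(b): ✓.
(c): fails — 0R²4 but no w with 0R²w and 4R²w.
(d): ✓.
Valid on: (b), (d).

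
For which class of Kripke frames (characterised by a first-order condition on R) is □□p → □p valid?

Density

Suppose □□p→□p is valid. Take Rxy and set V(p)={w : xR²w}. Then □□p at x, so □p at x, so p at y, i.e. ∃z(Rxz∧Rzy).
The converse is a direct semantic check.
Frame condition: ∀x ∀y (Rxy → ∃z (Rxz ∧ Rzy)).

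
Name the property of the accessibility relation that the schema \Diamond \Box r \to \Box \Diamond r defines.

convergence: \forall x \forall y \forall z (Rxy \wedge Rxz \to \exists w (Ryw \wedge Rzw))

Suppose ◇□r→□◇r is valid. Take Rxy, Rxz and set V(r)={w : Ryw}. Then □r at y so ◇□r at x, so □◇r at x, so ◇r at z, giving w with Rzw and Ryw.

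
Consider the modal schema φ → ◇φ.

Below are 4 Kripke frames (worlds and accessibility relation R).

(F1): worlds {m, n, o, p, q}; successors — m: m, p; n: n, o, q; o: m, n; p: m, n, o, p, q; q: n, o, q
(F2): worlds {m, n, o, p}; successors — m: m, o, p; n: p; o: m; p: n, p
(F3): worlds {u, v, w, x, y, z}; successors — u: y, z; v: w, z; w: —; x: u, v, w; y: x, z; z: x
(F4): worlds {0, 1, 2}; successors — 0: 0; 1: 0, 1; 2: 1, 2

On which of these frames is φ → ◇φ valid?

The schema corresponds to reflexivity: ∀x Rxx.
(F1): fails — world o does not see itself.
(F2): fails — world n does not see itself.
(F3): fails — world u does not see itself.
(F4): satisfies the condition.
Valid on: (F4).

(F4)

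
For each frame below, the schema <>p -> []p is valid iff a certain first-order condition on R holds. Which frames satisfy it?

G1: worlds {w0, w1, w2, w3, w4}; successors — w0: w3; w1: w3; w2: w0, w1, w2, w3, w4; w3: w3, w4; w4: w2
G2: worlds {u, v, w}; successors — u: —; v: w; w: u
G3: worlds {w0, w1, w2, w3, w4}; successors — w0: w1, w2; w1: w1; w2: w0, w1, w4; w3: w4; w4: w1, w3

The schema corresponds to partial functionality: forall x forall y forall z (Rxy & Rxz -> y = z).
G1: fails — w2 sees both w0 and w1.
G2: ✓.
G3: fails — w0 sees both w1 and w2.
Valid on: G2.

G2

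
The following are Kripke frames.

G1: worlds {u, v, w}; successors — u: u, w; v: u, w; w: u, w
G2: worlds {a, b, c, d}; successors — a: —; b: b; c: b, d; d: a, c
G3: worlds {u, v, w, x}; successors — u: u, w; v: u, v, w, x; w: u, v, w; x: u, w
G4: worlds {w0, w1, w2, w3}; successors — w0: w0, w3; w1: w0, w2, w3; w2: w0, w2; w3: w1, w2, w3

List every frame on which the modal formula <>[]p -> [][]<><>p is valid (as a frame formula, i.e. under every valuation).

Frame correspondent (Sahlqvist): forall x forall y forall z ((xRy & x R^2 z) -> exists w (yRw & z R^2 w)) — i.e. a generalized confluence (Geach) condition.
G1: holds.
G2: fails — cRb, cR²a but no w with bRw and aR²w.
G3: holds.
G4: holds.
Valid on: G1, G3, G4.

G1, G3, G4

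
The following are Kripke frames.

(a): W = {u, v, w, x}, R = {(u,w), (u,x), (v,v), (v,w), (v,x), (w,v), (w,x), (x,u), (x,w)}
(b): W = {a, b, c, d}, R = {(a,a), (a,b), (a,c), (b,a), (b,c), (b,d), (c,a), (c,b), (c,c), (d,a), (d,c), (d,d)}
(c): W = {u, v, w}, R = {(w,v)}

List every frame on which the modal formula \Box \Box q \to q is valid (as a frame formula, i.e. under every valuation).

Frame correspondent (Sahlqvist): \forall x \exists w (x R^2 w \wedge x = w) — i.e. a generalized confluence (Geach) condition.
(a): ✓.
(b): ✓.
(c): fails — at u but no t with uR²t and u=t.
Valid on: (a), (b).

(a), (b)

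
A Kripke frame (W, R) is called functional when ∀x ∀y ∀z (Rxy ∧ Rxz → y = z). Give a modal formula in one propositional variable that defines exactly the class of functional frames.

◇q → □q

The condition is partial functionality. The CD schema ◇q → □q defines it.
Suppose ◇q→□q is valid. Take Rxy, Rxz and set V(q)={y}. Then ◇q at x, so □q at x, so q at z, i.e. z=y.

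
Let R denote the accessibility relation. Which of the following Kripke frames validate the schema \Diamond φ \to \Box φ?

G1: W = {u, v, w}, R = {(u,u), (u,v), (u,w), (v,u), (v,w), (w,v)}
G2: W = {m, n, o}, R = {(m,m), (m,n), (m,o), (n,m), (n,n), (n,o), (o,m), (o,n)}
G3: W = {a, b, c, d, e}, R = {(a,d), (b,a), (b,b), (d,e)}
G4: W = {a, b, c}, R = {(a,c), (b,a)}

G4

Frame correspondent (Sahlqvist): \forall x \forall y \forall z (Rxy \wedge Rxz \to y = z) — i.e. partial functionality.
G1: fails — u sees both u and v.
G2: fails — m sees both m and n.
G3: fails — b sees both a and b.
G4: holds.
Valid on: G4.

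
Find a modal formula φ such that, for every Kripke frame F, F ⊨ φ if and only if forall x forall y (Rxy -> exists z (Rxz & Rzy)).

□□q → □q

This is density; the standard corresponding axiom is C4: □□q → □q.
Suppose □□q→□q is valid. Take Rxy and set V(q)={w : xR²w}. Then □□q at x, so □q at x, so q at y, i.e. ∃z(Rxz∧Rzy).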